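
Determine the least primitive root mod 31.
g = 3. For each prime q|30: 3^{15}≡30, 3^{10}≡25, 3^{6}≡16, none ≡ 1, so ord_31(3) = 30 and 3 is a primitive root.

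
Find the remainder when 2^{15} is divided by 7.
By Fermat: 2^{6} ≡ 1 (mod 7). 15 = 2×6 + 3. So 2^{15} ≡ 2^{3} ≡ 1 (mod 7)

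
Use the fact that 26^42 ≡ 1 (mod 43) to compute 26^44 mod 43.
By Fermat: 26^{42} ≡ 1 (mod 43). So 26^{44} = 26^{42} · 26^{2} ≡ 26^{2} ≡ 31 (mod 43)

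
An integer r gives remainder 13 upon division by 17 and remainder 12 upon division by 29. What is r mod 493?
M = 17 × 29 = 493. M₁ = 29, y₁ ≡ 10 mod 17. M₂ = 17, y₂ ≡ 12 mod 29. r = 13×29×10 + 12×17×12 ≡ 302 mod 493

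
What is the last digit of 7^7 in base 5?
Using Fermat: 7^{4} ≡ 1 mod 5. 7 ≡ 3 mod 4. So 7^{7} ≡ 7^{3} ≡ 3 mod 5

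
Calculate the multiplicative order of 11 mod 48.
Powers of 11 mod 48: 11^1≡11, 11^2≡25, 11^3≡35, 11^4≡1. Order = 4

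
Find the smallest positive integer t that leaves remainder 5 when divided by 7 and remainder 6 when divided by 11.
M = 7 × 11 = 77. M₁ = 11, y₁ ≡ 2 mod 7. M₂ = 7, y₂ ≡ 8 mod 11. t = 5×11×2 + 6×7×8 ≡ 61 mod 77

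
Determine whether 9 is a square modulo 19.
By Euler's criterion: 9^{9} ≡ 1 (mod 19). Since this equals 1, 9 is a QR.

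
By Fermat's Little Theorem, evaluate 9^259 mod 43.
By Fermat: 9^{42} ≡ 1 (mod 43). 259 ≡ 7 (mod 42). So 9^{259} ≡ 9^{7} ≡ 36 (mod 43)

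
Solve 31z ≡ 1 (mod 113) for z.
Since 113 is prime, by Fermat 31^(-1) ≡ 31^{111} ≡ 62 (mod 113). Verify: 31 × 62 = 1922 ≡ 1 (mod 113)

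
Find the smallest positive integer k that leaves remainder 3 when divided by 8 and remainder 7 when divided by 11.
M = 8 × 11 = 88. M₁ = 11, y₁ ≡ 3 mod 8. M₂ = 8, y₂ ≡ 7 mod 11. k = 3×11×3 + 7×8×7 ≡ 51 mod 88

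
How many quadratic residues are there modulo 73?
For prime 73, there are (p-1)/2 = (73-1)/2 = 36 quadratic residues (excluding 0).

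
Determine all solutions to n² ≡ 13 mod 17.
The square roots of 13 mod 17 are 8 and 9. Verify: 8² = 64 ≡ 13 mod 17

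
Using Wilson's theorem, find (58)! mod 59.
By Wilson's theorem, (58)! ≡ -1 ≡ 58 (mod 59)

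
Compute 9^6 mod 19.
By repeated squaring (mod 19): 9^{1}≡9, 9^{2}≡5, 9^{4}≡6. Then 9^{6} = 9^{4+2} ≡ 6 × 5 ≡ 11 (mod 19)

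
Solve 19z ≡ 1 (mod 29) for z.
Since 29 is prime, by Fermat 19^(-1) ≡ 19^{27} ≡ 26 (mod 29). Verify: 19 × 26 = 494 ≡ 1 (mod 29)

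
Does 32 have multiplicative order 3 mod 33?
Powers of 32 mod 33: 32^1≡32, 32^2≡1. Already 32^2≡1, so the order is 2 < 3. No, the actual order is 2.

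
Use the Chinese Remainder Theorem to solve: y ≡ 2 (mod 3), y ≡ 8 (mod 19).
M = 3 × 19 = 57. M₁ = 19, y₁ ≡ 1 (mod 3). M₂ = 3, y₂ ≡ 13 (mod 19). y = 2×19×1 + 8×3×13 ≡ 8 (mod 57)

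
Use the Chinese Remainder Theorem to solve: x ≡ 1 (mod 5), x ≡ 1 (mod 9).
M = 5 × 9 = 45. M₁ = 9, y₁ ≡ 4 (mod 5). M₂ = 5, y₂ ≡ 2 (mod 9). x = 1×9×4 + 1×5×2 ≡ 1 (mod 45)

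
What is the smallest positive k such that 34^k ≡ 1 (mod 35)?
Powers of 34 mod 35: 34^1≡34, 34^2≡1. ord_35(34) = 2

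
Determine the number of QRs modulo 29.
For prime 29, there are (p-1)/2 = (29-1)/2 = 14 quadratic residues (excluding 0).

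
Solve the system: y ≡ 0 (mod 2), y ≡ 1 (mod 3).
M = 2 × 3 = 6. M₁ = 3, y₁ ≡ 1 (mod 2). M₂ = 2, y₂ ≡ 2 (mod 3). y = 0×3×1 + 1×2×2 ≡ 4 (mod 6)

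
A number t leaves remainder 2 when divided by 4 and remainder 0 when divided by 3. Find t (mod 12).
M = 4 × 3 = 12. M₁ = 3, y₁ ≡ 3 (mod 4). M₂ = 4, y₂ ≡ 1 (mod 3). t = 2×3×3 + 0×4×1 ≡ 6 (mod 12)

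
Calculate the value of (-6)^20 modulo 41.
By repeated squaring (mod 41): (-6)^{1}≡35, (-6)^{2}≡36, (-6)^{4}≡25, (-6)^{8}≡10, (-6)^{16}≡18. Then (-6)^{20} = (-6)^{16+4} ≡ 18 × 25 ≡ 40 (mod 41)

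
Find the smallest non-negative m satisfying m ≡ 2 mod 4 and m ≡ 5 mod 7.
M = 4 × 7 = 28. M₁ = 7, y₁ ≡ 3 mod 4. M₂ = 4, y₂ ≡ 2 mod 7. m = 2×7×3 + 5×4×2 ≡ 26 mod 28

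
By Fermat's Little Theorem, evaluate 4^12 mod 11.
By Fermat: 4^{10} ≡ 1 (mod 11). So 4^{12} = 4^{10} · 4^{2} ≡ 4^{2} ≡ 5 (mod 11)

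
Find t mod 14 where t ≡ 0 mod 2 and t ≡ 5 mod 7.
M = 2 × 7 = 14. M₁ = 7, y₁ ≡ 1 mod 2. M₂ = 2, y₂ ≡ 4 mod 7. t = 0×7×1 + 5×2×4 ≡ 12 mod 14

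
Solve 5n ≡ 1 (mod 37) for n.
Since 37 is prime, by Fermat 5^(-1) ≡ 5^{35} ≡ 15 (mod 37). Verify: 5 × 15 = 75 ≡ 1 (mod 37)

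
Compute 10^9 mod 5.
By repeated squaring (mod 5): 10^{1}≡0, 10^{2}≡0, 10^{4}≡0, 10^{8}≡0. Then 10^{9} = 10^{8+1} ≡ 0 × 0 ≡ 0 (mod 5)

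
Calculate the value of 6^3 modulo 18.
6^{3} = 216 ≡ 0 mod 18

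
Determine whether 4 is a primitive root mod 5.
4^{2} ≡ 1 (mod 5) and 2 < 4, so ord_5(4) = 2 ≠ 4 and 4 is not a primitive root.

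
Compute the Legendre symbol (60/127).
(60/127) = 60^{63} mod 127 = 1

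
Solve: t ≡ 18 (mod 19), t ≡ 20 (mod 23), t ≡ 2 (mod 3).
M = 19 × 23 × 3 = 1311. M₁ = 69, y₁ ≡ 8 (mod 19). M₂ = 57, y₂ ≡ 21 (mod 23). M₃ = 437, y₃ ≡ 2 (mod 3). t = 18×69×8 + 20×57×21 + 2×437×2 ≡ 227 (mod 1311)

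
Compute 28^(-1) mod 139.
Since 139 is prime, by Fermat 28^(-1) ≡ 28^{137} ≡ 5 mod 139. Verify: 28 × 5 = 140 ≡ 1 mod 139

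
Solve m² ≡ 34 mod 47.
The square roots of 34 mod 47 are 9 and 38. Verify: 9² = 81 ≡ 34 mod 47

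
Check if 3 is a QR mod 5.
By Euler's criterion: 3^{2} ≡ 4 mod 5. Since this equals -1 (≡ 4), 3 is not a QR.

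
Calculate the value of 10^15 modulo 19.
By repeated squaring (mod 19): 10^{1}≡10, 10^{2}≡5, 10^{4}≡6, 10^{8}≡17. Then 10^{15} = 10^{8+4+2+1} ≡ 17 × 6 × 5 × 10 ≡ 8 (mod 19)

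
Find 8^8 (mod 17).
By repeated squaring (mod 17): 8^{1}≡8, 8^{2}≡13, 8^{4}≡16, 8^{8}≡1. So 8^{8} ≡ 1 (mod 17)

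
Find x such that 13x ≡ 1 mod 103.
Since 103 is prime, by Fermat 13^(-1) ≡ 13^{101} ≡ 8 mod 103. Verify: 13 × 8 = 104 ≡ 1 mod 103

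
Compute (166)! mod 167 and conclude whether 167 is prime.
(166)! mod 167 = 166. Since 166 ≡ -1 (mod 167), 167 is prime.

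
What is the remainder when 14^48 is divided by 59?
By repeated squaring (mod 59): 14^{1}≡14, 14^{2}≡19, 14^{4}≡7, 14^{8}≡49, 14^{16}≡41, 14^{32}≡29. Then 14^{48} = 14^{32+16} ≡ 29 × 41 ≡ 9 (mod 59)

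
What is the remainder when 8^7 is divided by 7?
Using Fermat: 8^{6} ≡ 1 (mod 7). 7 ≡ 1 (mod 6). So 8^{7} ≡ 8^{1} ≡ 1 (mod 7)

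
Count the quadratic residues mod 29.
For prime 29, there are (p-1)/2 = (29-1)/2 = 14 quadratic residues (excluding 0).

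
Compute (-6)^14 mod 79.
By repeated squaring mod 79: (-6)^{1}≡73, (-6)^{2}≡36, (-6)^{4}≡32, (-6)^{8}≡76. Then (-6)^{14} = (-6)^{8+4+2} ≡ 76 × 32 × 36 ≡ 20 mod 79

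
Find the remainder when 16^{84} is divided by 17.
By Fermat: 16^{16} ≡ 1 (mod 17). 84 = 5×16 + 4. So 16^{84} ≡ 16^{4} ≡ 1 (mod 17)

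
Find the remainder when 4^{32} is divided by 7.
By Fermat: 4^{6} ≡ 1 mod 7. 32 = 5×6 + 2. So 4^{32} ≡ 4^{2} ≡ 2 mod 7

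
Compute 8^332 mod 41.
Using Fermat: 8^{40} ≡ 1 (mod 41). 332 ≡ 12 (mod 40). So 8^{332} ≡ 8^{12} ≡ 18 (mod 41)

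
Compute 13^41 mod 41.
Using Fermat: 13^{40} ≡ 1 (mod 41). 41 ≡ 1 (mod 40). So 13^{41} ≡ 13^{1} ≡ 13 (mod 41)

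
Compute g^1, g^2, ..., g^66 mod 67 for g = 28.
28^1, 28^2, ..., 28^{66} mod 67: [28, 47, 43, 65, 11, 40, 48, 4, 45, 54, 38, 59, 44, 26, 58, 16, 46, 15, 18, 35, 42, 37, 31, 64, 50, 60, 5, 6, 34, 14, 57, 55, 66, 39, 20, 24, 2, 56, 27, 19, 63, 22, 13, 29, 8, 23, 41, 9, 51, 21, 52, 49, 32, 25, 30, 36, 3, 17, 7, 62, 61, 33, 53, 10, 12, 1]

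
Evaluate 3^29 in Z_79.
By repeated squaring mod 79: 3^{1}≡3, 3^{2}≡9, 3^{4}≡2, 3^{8}≡4, 3^{16}≡16. Then 3^{29} = 3^{16+8+4+1} ≡ 16 × 4 × 2 × 3 ≡ 68 mod 79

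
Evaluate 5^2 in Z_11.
5^{2} = 25 ≡ 3 (mod 11)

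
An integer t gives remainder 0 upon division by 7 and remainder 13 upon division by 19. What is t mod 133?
M = 7 × 19 = 133. M₁ = 19, y₁ ≡ 3 mod 7. M₂ = 7, y₂ ≡ 11 mod 19. t = 0×19×3 + 13×7×11 ≡ 70 mod 133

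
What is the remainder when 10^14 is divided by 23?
By repeated squaring (mod 23): 10^{1}≡10, 10^{2}≡8, 10^{4}≡18, 10^{8}≡2. Then 10^{14} = 10^{8+4+2} ≡ 2 × 18 × 8 ≡ 12 (mod 23)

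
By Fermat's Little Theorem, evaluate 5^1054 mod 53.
By Fermat: 5^{52} ≡ 1 (mod 53). 1054 ≡ 14 (mod 52). So 5^{1054} ≡ 5^{14} ≡ 9 (mod 53)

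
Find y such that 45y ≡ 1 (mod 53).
Since 53 is prime, by Fermat 45^(-1) ≡ 45^{51} ≡ 33 (mod 53). Verify: 45 × 33 = 1485 ≡ 1 (mod 53)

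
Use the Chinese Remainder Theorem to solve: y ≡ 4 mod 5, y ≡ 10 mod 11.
M = 5 × 11 = 55. M₁ = 11, y₁ ≡ 1 mod 5. M₂ = 5, y₂ ≡ 9 mod 11. y = 4×11×1 + 10×5×9 ≡ 54 mod 55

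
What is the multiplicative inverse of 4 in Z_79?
Since 79 is prime, by Fermat 4^(-1) ≡ 4^{77} ≡ 20 (mod 79). Verify: 4 × 20 = 80 ≡ 1 (mod 79)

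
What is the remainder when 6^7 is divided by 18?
By repeated squaring mod 18: 6^{1}≡6, 6^{2}≡0, 6^{4}≡0. Then 6^{7} = 6^{4+2+1} ≡ 0 × 0 × 6 ≡ 0 mod 18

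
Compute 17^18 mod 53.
By repeated squaring mod 53: 17^{1}≡17, 17^{2}≡24, 17^{4}≡46, 17^{8}≡49, 17^{16}≡16. Then 17^{18} = 17^{16+2} ≡ 16 × 24 ≡ 13 mod 53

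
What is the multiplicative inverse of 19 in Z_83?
Since 83 is prime, by Fermat 19^(-1) ≡ 19^{81} ≡ 35 mod 83. Verify: 19 × 35 = 665 ≡ 1 mod 83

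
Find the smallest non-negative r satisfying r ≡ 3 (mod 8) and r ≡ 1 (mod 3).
M = 8 × 3 = 24. M₁ = 3, y₁ ≡ 3 (mod 8). M₂ = 8, y₂ ≡ 2 (mod 3). r = 3×3×3 + 1×8×2 ≡ 19 (mod 24)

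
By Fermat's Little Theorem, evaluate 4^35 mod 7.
By Fermat: 4^{6} ≡ 1 mod 7. 35 = 5×6 + 5. So 4^{35} ≡ 4^{5} ≡ 2 mod 7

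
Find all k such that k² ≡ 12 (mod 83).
The square roots of 12 mod 83 are 26 and 57. Verify: 26² = 676 ≡ 12 (mod 83)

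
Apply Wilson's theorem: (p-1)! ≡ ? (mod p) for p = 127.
By Wilson's theorem, (126)! ≡ -1 ≡ 126 mod 127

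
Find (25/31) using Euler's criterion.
(25/31) = 25^{15} mod 31 = 1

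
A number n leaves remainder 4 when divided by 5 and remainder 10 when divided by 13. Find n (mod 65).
M = 5 × 13 = 65. M₁ = 13, y₁ ≡ 2 (mod 5). M₂ = 5, y₂ ≡ 8 (mod 13). n = 4×13×2 + 10×5×8 ≡ 49 (mod 65)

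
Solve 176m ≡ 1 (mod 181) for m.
Since 181 is prime, by Fermat 176^(-1) ≡ 176^{179} ≡ 36 (mod 181). Verify: 176 × 36 = 6336 ≡ 1 (mod 181)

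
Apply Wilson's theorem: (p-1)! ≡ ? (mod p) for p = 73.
By Wilson's theorem, (72)! ≡ -1 ≡ 72 mod 73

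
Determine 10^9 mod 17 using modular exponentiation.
By repeated squaring (mod 17): 10^{1}≡10, 10^{2}≡15, 10^{4}≡4, 10^{8}≡16. Then 10^{9} = 10^{8+1} ≡ 16 × 10 ≡ 7 (mod 17)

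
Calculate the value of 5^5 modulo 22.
By repeated squaring mod 22: 5^{1}≡5, 5^{2}≡3, 5^{4}≡9. Then 5^{5} = 5^{4+1} ≡ 9 × 5 ≡ 1 mod 22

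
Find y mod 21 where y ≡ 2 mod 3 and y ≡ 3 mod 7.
M = 3 × 7 = 21. M₁ = 7, y₁ ≡ 1 mod 3. M₂ = 3, y₂ ≡ 5 mod 7. y = 2×7×1 + 3×3×5 ≡ 17 mod 21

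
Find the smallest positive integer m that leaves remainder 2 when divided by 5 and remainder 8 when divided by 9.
M = 5 × 9 = 45. M₁ = 9, y₁ ≡ 4 mod 5. M₂ = 5, y₂ ≡ 2 mod 9. m = 2×9×4 + 8×5×2 ≡ 17 mod 45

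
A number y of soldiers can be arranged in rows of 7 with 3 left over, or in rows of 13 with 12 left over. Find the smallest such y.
M = 7 × 13 = 91. M₁ = 13, y₁ ≡ 6 mod 7. M₂ = 7, y₂ ≡ 2 mod 13. y = 3×13×6 + 12×7×2 ≡ 38 mod 91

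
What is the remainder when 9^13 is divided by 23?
By repeated squaring mod 23: 9^{1}≡9, 9^{2}≡12, 9^{4}≡6, 9^{8}≡13. Then 9^{13} = 9^{8+4+1} ≡ 13 × 6 × 9 ≡ 12 mod 23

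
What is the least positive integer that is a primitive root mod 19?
g = 2. Powers: [2, 4, 8, 16, 13, 7, 14, ...] generates all 18 non-zero residues.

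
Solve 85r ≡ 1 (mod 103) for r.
Since 103 is prime, by Fermat 85^(-1) ≡ 85^{101} ≡ 40 (mod 103). Verify: 85 × 40 = 3400 ≡ 1 (mod 103)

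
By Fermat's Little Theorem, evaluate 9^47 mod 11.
By Fermat: 9^{10} ≡ 1 (mod 11). 47 = 4×10 + 7. So 9^{47} ≡ 9^{7} ≡ 4 (mod 11)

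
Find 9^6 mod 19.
By repeated squaring mod 19: 9^{1}≡9, 9^{2}≡5, 9^{4}≡6. Then 9^{6} = 9^{4+2} ≡ 6 × 5 ≡ 11 mod 19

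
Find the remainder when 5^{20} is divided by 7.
By Fermat: 5^{6} ≡ 1 mod 7. 20 = 3×6 + 2. So 5^{20} ≡ 5^{2} ≡ 4 mod 7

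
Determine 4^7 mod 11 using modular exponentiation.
By repeated squaring (mod 11): 4^{1}≡4, 4^{2}≡5, 4^{4}≡3. Then 4^{7} = 4^{4+2+1} ≡ 3 × 5 × 4 ≡ 5 (mod 11)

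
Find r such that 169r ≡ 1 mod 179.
Since 179 is prime, by Fermat 169^(-1) ≡ 169^{177} ≡ 161 mod 179. Verify: 169 × 161 = 27209 ≡ 1 mod 179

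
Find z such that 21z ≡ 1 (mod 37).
Since 37 is prime, by Fermat 21^(-1) ≡ 21^{35} ≡ 30 (mod 37). Verify: 21 × 30 = 630 ≡ 1 (mod 37)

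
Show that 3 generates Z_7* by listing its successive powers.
3^1, 3^2, ..., 3^{6} mod 7: [3, 2, 6, 4, 5, 1]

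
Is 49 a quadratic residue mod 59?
By Euler's criterion: 49^{29} ≡ 1 (mod 59). Since this equals 1, 49 is a QR.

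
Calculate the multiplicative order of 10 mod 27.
Powers of 10 mod 27: 10^1≡10, 10^2≡19, 10^3≡1. So the order of 10 is 3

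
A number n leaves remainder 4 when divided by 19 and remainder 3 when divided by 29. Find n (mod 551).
M = 19 × 29 = 551. M₁ = 29, y₁ ≡ 2 (mod 19). M₂ = 19, y₂ ≡ 26 (mod 29). n = 4×29×2 + 3×19×26 ≡ 61 (mod 551)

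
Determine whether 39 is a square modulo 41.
By Euler's criterion: 39^{20} ≡ 1 (mod 41). Since this equals 1, 39 is a QR.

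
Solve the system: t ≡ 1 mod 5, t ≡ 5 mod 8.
M = 5 × 8 = 40. M₁ = 8, y₁ ≡ 2 mod 5. M₂ = 5, y₂ ≡ 5 mod 8. t = 1×8×2 + 5×5×5 ≡ 21 mod 40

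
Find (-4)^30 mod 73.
By repeated squaring mod 73: (-4)^{1}≡69, (-4)^{2}≡16, (-4)^{4}≡37, (-4)^{8}≡55, (-4)^{16}≡32. Then (-4)^{30} = (-4)^{16+8+4+2} ≡ 32 × 55 × 37 × 16 ≡ 64 mod 73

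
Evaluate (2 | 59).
(2/59) = 2^{29} mod 59 = -1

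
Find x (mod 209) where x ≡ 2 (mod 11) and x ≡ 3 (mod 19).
M = 11 × 19 = 209. M₁ = 19, y₁ ≡ 7 (mod 11). M₂ = 11, y₂ ≡ 7 (mod 19). x = 2×19×7 + 3×11×7 ≡ 79 (mod 209)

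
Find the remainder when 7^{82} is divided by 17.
By Fermat: 7^{16} ≡ 1 (mod 17). 82 = 5×16 + 2. So 7^{82} ≡ 7^{2} ≡ 15 (mod 17)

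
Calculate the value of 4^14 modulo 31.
By repeated squaring (mod 31): 4^{1}≡4, 4^{2}≡16, 4^{4}≡8, 4^{8}≡2. Then 4^{14} = 4^{8+4+2} ≡ 2 × 8 × 16 ≡ 8 (mod 31)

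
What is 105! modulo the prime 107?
(106)! = (105)! × (106) ≡ -1 mod 107. So (105)! ≡ -1 × (106)^(-1) ≡ (-1)×(-1) = 1 mod 107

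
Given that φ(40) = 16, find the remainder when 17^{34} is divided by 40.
By Euler: 17^{16} ≡ 1 (mod 40) since gcd(17, 40) = 1. 34 = 2×16 + 2. So 17^{34} ≡ 17^{2} ≡ 9 (mod 40)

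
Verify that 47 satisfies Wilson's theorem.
(46)! mod 47 = 46. Since this equals -1 (mod 47), Wilson confirms 47 is prime.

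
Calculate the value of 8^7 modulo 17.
By repeated squaring mod 17: 8^{1}≡8, 8^{2}≡13, 8^{4}≡16. Then 8^{7} = 8^{4+2+1} ≡ 16 × 13 × 8 ≡ 15 mod 17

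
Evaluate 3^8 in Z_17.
By repeated squaring (mod 17): 3^{1}≡3, 3^{2}≡9, 3^{4}≡13, 3^{8}≡16. So 3^{8} ≡ 16 (mod 17)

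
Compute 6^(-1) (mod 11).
Since 11 is prime, by Fermat 6^(-1) ≡ 6^{9} ≡ 2 (mod 11). Verify: 6 × 2 = 12 ≡ 1 (mod 11)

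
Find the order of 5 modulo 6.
Powers of 5 mod 6: 5^1≡5, 5^2≡1. So the order of 5 is 2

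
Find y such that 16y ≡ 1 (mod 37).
Since 37 is prime, by Fermat 16^(-1) ≡ 16^{35} ≡ 7 (mod 37). Verify: 16 × 7 = 112 ≡ 1 (mod 37)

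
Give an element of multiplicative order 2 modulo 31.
30 has order 2 mod 31 since 30^{2} ≡ 1 (mod 31) and no smaller power works.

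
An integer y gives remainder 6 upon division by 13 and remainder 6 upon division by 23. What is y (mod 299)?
M = 13 × 23 = 299. M₁ = 23, y₁ ≡ 4 (mod 13). M₂ = 13, y₂ ≡ 16 (mod 23). y = 6×23×4 + 6×13×16 ≡ 6 (mod 299)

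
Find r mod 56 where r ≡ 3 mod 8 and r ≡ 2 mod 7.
M = 8 × 7 = 56. M₁ = 7, y₁ ≡ 7 mod 8. M₂ = 8, y₂ ≡ 1 mod 7. r = 3×7×7 + 2×8×1 ≡ 51 mod 56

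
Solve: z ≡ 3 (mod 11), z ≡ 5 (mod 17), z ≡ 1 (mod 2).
M = 11 × 17 × 2 = 374. M₁ = 34, y₁ ≡ 1 (mod 11). M₂ = 22, y₂ ≡ 7 (mod 17). M₃ = 187, y₃ ≡ 1 (mod 2). z = 3×34×1 + 5×22×7 + 1×187×1 ≡ 311 (mod 374)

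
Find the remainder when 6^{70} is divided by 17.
By Fermat: 6^{16} ≡ 1 mod 17. 70 = 4×16 + 6. So 6^{70} ≡ 6^{6} ≡ 8 mod 17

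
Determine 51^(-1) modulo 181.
Since 181 is prime, by Fermat 51^(-1) ≡ 51^{179} ≡ 71 (mod 181). Verify: 51 × 71 = 3621 ≡ 1 (mod 181)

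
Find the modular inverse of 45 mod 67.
Since 67 is prime, by Fermat 45^(-1) ≡ 45^{65} ≡ 3 mod 67. Verify: 45 × 3 = 135 ≡ 1 mod 67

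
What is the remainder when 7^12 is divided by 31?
By repeated squaring (mod 31): 7^{1}≡7, 7^{2}≡18, 7^{4}≡14, 7^{8}≡10. Then 7^{12} = 7^{8+4} ≡ 10 × 14 ≡ 16 (mod 31)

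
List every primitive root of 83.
There are φ(82) = 40 primitive roots mod 83: {2, 5, 6, 8, 13, 14, 15, 18, 19, 20, 22, 24, 32, 34, 35, 39, 42, 43, 45, 46, 47, 50, 52, 53, 54, 55, 56, 57, 58, 60, 62, 66, 67, 71, 72, 73, 74, 76, 79, 80}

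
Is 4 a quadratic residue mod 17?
By Euler's criterion: 4^{8} ≡ 1 (mod 17). Since this equals 1, 4 is a QR.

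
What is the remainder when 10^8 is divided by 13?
By repeated squaring mod 13: 10^{1}≡10, 10^{2}≡9, 10^{4}≡3, 10^{8}≡9. So 10^{8} ≡ 9 mod 13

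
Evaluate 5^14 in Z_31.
By repeated squaring (mod 31): 5^{1}≡5, 5^{2}≡25, 5^{4}≡5, 5^{8}≡25. Then 5^{14} = 5^{8+4+2} ≡ 25 × 5 × 25 ≡ 25 (mod 31)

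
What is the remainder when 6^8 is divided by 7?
Using Fermat: 6^{6} ≡ 1 (mod 7). 8 ≡ 2 (mod 6). So 6^{8} ≡ 6^{2} ≡ 1 (mod 7)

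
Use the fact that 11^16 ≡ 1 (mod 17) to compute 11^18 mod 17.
By Fermat: 11^{16} ≡ 1 (mod 17). So 11^{18} = 11^{16} · 11^{2} ≡ 11^{2} ≡ 2 (mod 17)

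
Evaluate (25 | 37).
(25/37) = 25^{18} mod 37 = 1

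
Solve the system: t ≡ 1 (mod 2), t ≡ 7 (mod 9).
M = 2 × 9 = 18. M₁ = 9, y₁ ≡ 1 (mod 2). M₂ = 2, y₂ ≡ 5 (mod 9). t = 1×9×1 + 7×2×5 ≡ 7 (mod 18)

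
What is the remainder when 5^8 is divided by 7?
Using Fermat: 5^{6} ≡ 1 mod 7. 8 ≡ 2 mod 6. So 5^{8} ≡ 5^{2} ≡ 4 mod 7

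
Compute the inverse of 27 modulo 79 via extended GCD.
Extended GCD: 27(-38) + 79(13) = 1. So 27^(-1) ≡ -38 ≡ 41 mod 79. Verify: 27 × 41 = 1107 ≡ 1 mod 79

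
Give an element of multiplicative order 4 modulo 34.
13 has order 4 mod 34 since 13^{4} ≡ 1 (mod 34) and no smaller power works.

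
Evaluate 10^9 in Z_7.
Using Fermat: 10^{6} ≡ 1 mod 7. 9 ≡ 3 mod 6. So 10^{9} ≡ 10^{3} ≡ 6 mod 7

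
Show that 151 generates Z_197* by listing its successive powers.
151^1, 151^2, ..., 151^{196} mod 197: [151, 146, 179, 40, 130, 127, 68, 24, 78, 155, 159, 172, 165, 93, 56, 182, 99, 174, 73, 188, 20, 65, 162, 34, 12, 39, 176, 178, 86, 181, 145, 28, 91, 148, 87, 135, 94, 10, 131, 81, 17, 6, 118, 88, 89, 43, 189, 171, 14, 144, 74, 142, 166, 47, 5, 164, 139, 107, 3, 59, 44, 143, 120, 193, 184, 7, 72, 37, 71, 83, 122, 101, 82, 168, 152, 100, 128, 22, 170, 60, 195, 92, 102, 36, 117, 134, 140, 61, 149, 41, 84, 76, 50, 64, 11, 85, 30, 196, 46, 51, 18, 157, 67, 70, 129, 173, 119, 42, 38, 25, 32, 104, 141, 15, 98, 23, 124, 9, 177, 132, 35, 163, 185, 158, 21, 19, 111, 16, 52, 169, 106, 49, 110, 62, 103, 187, 66, 116, 180, 191, 79, 109, 108, 154, 8, 26, 183, 53, 123, 55, 31, 150, 192, 33, 58, 90, 194, 138, 153, 54, 77, 4, 13, 190, 125, 160, 126, 114, 75, 96, 115, 29, 45, 97, 69, 175, 27, 137, 2, 105, 95, 161, 80, 63, 57, 136, 48, 156, 113, 121, 147, 133, 186, 112, 167, 1]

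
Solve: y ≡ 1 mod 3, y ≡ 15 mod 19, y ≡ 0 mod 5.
M = 3 × 19 × 5 = 285. M₁ = 95, y₁ ≡ 2 mod 3. M₂ = 15, y₂ ≡ 14 mod 19. M₃ = 57, y₃ ≡ 3 mod 5. y = 1×95×2 + 15×15×14 + 0×57×3 ≡ 205 mod 285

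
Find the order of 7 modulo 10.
Powers of 7 mod 10: 7^1≡7, 7^2≡9, 7^3≡3, 7^4≡1. ord_10(7) = 4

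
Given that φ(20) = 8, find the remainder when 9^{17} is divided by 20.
By Euler: 9^{8} ≡ 1 mod 20 since gcd(9, 20) = 1. 17 = 2×8 + 1. So 9^{17} ≡ 9^{1} ≡ 9 mod 20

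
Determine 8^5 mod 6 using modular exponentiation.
By repeated squaring (mod 6): 8^{1}≡2, 8^{2}≡4, 8^{4}≡4. Then 8^{5} = 8^{4+1} ≡ 4 × 2 ≡ 2 (mod 6)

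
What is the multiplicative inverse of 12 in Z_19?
Since 19 is prime, by Fermat 12^(-1) ≡ 12^{17} ≡ 8 mod 19. Verify: 12 × 8 = 96 ≡ 1 mod 19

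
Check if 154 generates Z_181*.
154^{30} ≡ 1 mod 181 and 30 < 180, so ord_181(154) = 30 ≠ 180 and 154 is not a primitive root.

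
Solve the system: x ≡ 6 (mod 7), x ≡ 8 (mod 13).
M = 7 × 13 = 91. M₁ = 13, y₁ ≡ 6 (mod 7). M₂ = 7, y₂ ≡ 2 (mod 13). x = 6×13×6 + 8×7×2 ≡ 34 (mod 91)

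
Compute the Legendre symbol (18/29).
(18/29) = 18^{14} mod 29 = -1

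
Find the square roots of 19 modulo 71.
The square roots of 19 mod 71 are 27 and 44. Verify: 27² = 729 ≡ 19 mod 71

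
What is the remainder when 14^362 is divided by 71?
Using Fermat: 14^{70} ≡ 1 (mod 71). 362 ≡ 12 (mod 70). So 14^{362} ≡ 14^{12} ≡ 54 (mod 71)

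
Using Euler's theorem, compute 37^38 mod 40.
By Euler: 37^{16} ≡ 1 mod 40 since gcd(37, 40) = 1. 38 = 2×16 + 6. So 37^{38} ≡ 37^{6} ≡ 9 mod 40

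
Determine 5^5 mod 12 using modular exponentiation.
By repeated squaring mod 12: 5^{1}≡5, 5^{2}≡1, 5^{4}≡1. Then 5^{5} = 5^{4+1} ≡ 1 × 5 ≡ 5 mod 12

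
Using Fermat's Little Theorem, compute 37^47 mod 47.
By Fermat: 37^{46} ≡ 1 mod 47. So 37^{47} = 37^{46} · 37^{1} ≡ 37^{1} ≡ 37 mod 47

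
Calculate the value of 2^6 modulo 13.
By repeated squaring mod 13: 2^{1}≡2, 2^{2}≡4, 2^{4}≡3. Then 2^{6} = 2^{4+2} ≡ 3 × 4 ≡ 12 mod 13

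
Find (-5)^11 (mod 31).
By repeated squaring (mod 31): (-5)^{1}≡26, (-5)^{2}≡25, (-5)^{4}≡5, (-5)^{8}≡25. Then (-5)^{11} = (-5)^{8+2+1} ≡ 25 × 25 × 26 ≡ 6 (mod 31)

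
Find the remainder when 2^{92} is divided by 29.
By Fermat: 2^{28} ≡ 1 mod 29. 92 = 3×28 + 8. So 2^{92} ≡ 2^{8} ≡ 24 mod 29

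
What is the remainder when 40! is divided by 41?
By Wilson's theorem, (40)! ≡ -1 ≡ 40 mod 41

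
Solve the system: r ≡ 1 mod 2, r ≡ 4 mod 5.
M = 2 × 5 = 10. M₁ = 5, y₁ ≡ 1 mod 2. M₂ = 2, y₂ ≡ 3 mod 5. r = 1×5×1 + 4×2×3 ≡ 9 mod 10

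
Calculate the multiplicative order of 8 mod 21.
Powers of 8 mod 21: 8^1≡8, 8^2≡1. So the order of 8 is 2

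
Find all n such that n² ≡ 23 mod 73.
The square roots of 23 mod 73 are 60 and 13. Verify: 60² = 3600 ≡ 23 mod 73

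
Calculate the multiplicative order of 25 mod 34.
Powers of 25 mod 34: 25^1≡25, 25^2≡13, 25^3≡19, 25^4≡33, 25^5≡9, 25^6≡21, 25^7≡15, 25^8≡1. So the order of 25 is 8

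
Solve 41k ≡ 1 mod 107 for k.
Since 107 is prime, by Fermat 41^(-1) ≡ 41^{105} ≡ 47 mod 107. Verify: 41 × 47 = 1927 ≡ 1 mod 107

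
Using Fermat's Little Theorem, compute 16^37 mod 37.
By Fermat: 16^{36} ≡ 1 (mod 37). So 16^{37} = 16^{36} · 16^{1} ≡ 16^{1} ≡ 16 (mod 37)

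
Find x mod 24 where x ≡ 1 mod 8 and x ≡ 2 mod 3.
M = 8 × 3 = 24. M₁ = 3, y₁ ≡ 3 mod 8. M₂ = 8, y₂ ≡ 2 mod 3. x = 1×3×3 + 2×8×2 ≡ 17 mod 24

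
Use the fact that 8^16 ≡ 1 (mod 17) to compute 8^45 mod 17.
By Fermat: 8^{16} ≡ 1 (mod 17). 45 = 2×16 + 13. So 8^{45} ≡ 8^{13} ≡ 9 (mod 17)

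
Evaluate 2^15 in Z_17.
By repeated squaring (mod 17): 2^{1}≡2, 2^{2}≡4, 2^{4}≡16, 2^{8}≡1. Then 2^{15} = 2^{8+4+2+1} ≡ 1 × 16 × 4 × 2 ≡ 9 (mod 17)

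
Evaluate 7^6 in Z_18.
By repeated squaring mod 18: 7^{1}≡7, 7^{2}≡13, 7^{4}≡7. Then 7^{6} = 7^{4+2} ≡ 7 × 13 ≡ 1 mod 18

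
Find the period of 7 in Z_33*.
Powers of 7 mod 33: 7^1≡7, 7^2≡16, 7^3≡13, 7^4≡25, 7^5≡10, 7^6≡4, 7^7≡28, 7^8≡31, 7^9≡19, 7^10≡1. ord_33(7) = 10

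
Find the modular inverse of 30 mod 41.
Since 41 is prime, by Fermat 30^(-1) ≡ 30^{39} ≡ 26 (mod 41). Verify: 30 × 26 = 780 ≡ 1 (mod 41)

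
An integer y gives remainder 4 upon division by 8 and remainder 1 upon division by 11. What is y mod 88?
M = 8 × 11 = 88. M₁ = 11, y₁ ≡ 3 mod 8. M₂ = 8, y₂ ≡ 7 mod 11. y = 4×11×3 + 1×8×7 ≡ 12 mod 88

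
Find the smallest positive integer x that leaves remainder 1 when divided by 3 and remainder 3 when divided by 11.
M = 3 × 11 = 33. M₁ = 11, y₁ ≡ 2 (mod 3). M₂ = 3, y₂ ≡ 4 (mod 11). x = 1×11×2 + 3×3×4 ≡ 25 (mod 33)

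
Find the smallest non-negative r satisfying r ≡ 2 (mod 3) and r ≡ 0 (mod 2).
M = 3 × 2 = 6. M₁ = 2, y₁ ≡ 2 (mod 3). M₂ = 3, y₂ ≡ 1 (mod 2). r = 2×2×2 + 0×3×1 ≡ 2 (mod 6)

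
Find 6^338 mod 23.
Using Fermat: 6^{22} ≡ 1 mod 23. 338 ≡ 8 mod 22. So 6^{338} ≡ 6^{8} ≡ 18 mod 23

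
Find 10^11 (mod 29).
By repeated squaring (mod 29): 10^{1}≡10, 10^{2}≡13, 10^{4}≡24, 10^{8}≡25. Then 10^{11} = 10^{8+2+1} ≡ 25 × 13 × 10 ≡ 2 (mod 29)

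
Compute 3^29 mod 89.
By repeated squaring mod 89: 3^{1}≡3, 3^{2}≡9, 3^{4}≡81, 3^{8}≡64, 3^{16}≡2. Then 3^{29} = 3^{16+8+4+1} ≡ 2 × 64 × 81 × 3 ≡ 43 mod 89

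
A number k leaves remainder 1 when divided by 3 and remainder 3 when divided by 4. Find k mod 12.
M = 3 × 4 = 12. M₁ = 4, y₁ ≡ 1 mod 3. M₂ = 3, y₂ ≡ 3 mod 4. k = 1×4×1 + 3×3×3 ≡ 7 mod 12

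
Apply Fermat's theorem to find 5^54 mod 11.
By Fermat: 5^{10} ≡ 1 mod 11. 54 = 5×10 + 4. So 5^{54} ≡ 5^{4} ≡ 9 mod 11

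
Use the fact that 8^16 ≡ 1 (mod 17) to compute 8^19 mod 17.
By Fermat: 8^{16} ≡ 1 (mod 17). So 8^{19} = 8^{16} · 8^{3} ≡ 8^{3} ≡ 2 (mod 17)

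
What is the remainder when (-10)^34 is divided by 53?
By repeated squaring mod 53: (-10)^{1}≡43, (-10)^{2}≡47, (-10)^{4}≡36, (-10)^{8}≡24, (-10)^{16}≡46, (-10)^{32}≡49. Then (-10)^{34} = (-10)^{32+2} ≡ 49 × 47 ≡ 24 mod 53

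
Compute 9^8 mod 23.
By repeated squaring mod 23: 9^{1}≡9, 9^{2}≡12, 9^{4}≡6, 9^{8}≡13. So 9^{8} ≡ 13 mod 23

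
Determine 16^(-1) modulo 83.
Since 83 is prime, by Fermat 16^(-1) ≡ 16^{81} ≡ 26 (mod 83). Verify: 16 × 26 = 416 ≡ 1 (mod 83)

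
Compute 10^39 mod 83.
By repeated squaring (mod 83): 10^{1}≡10, 10^{2}≡17, 10^{4}≡40, 10^{8}≡23, 10^{16}≡31, 10^{32}≡48. Then 10^{39} = 10^{32+4+2+1} ≡ 48 × 40 × 17 × 10 ≡ 44 (mod 83)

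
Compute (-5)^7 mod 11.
By repeated squaring (mod 11): (-5)^{1}≡6, (-5)^{2}≡3, (-5)^{4}≡9. Then (-5)^{7} = (-5)^{4+2+1} ≡ 9 × 3 × 6 ≡ 8 (mod 11)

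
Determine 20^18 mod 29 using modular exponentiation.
By repeated squaring (mod 29): 20^{1}≡20, 20^{2}≡23, 20^{4}≡7, 20^{8}≡20, 20^{16}≡23. Then 20^{18} = 20^{16+2} ≡ 23 × 23 ≡ 7 (mod 29)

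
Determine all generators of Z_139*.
There are φ(138) = 44 primitive roots mod 139: {2, 3, 12, 15, 17, 18, 19, 21, 22, 26, 32, 40, 50, 53, 56, 58, 61, 68, 70, 72, 73, 85, 88, 90, 92, 93, 98, 101, 102, 104, 108, 109, 110, 111, 114, 115, 119, 123, 126, 128, 130, 132, 134, 135}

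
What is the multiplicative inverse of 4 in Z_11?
Since 11 is prime, by Fermat 4^(-1) ≡ 4^{9} ≡ 3 mod 11. Verify: 4 × 3 = 12 ≡ 1 mod 11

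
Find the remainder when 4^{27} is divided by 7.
By Fermat: 4^{6} ≡ 1 mod 7. 27 = 4×6 + 3. So 4^{27} ≡ 4^{3} ≡ 1 mod 7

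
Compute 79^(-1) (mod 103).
Since 103 is prime, by Fermat 79^(-1) ≡ 79^{101} ≡ 30 (mod 103). Verify: 79 × 30 = 2370 ≡ 1 (mod 103)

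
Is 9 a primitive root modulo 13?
9^{3} ≡ 1 (mod 13) and 3 < 12, so ord_13(9) = 3 ≠ 12 and 9 is not a primitive root.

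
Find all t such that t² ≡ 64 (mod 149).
The square roots of 64 mod 149 are 8 and 141. Verify: 8² = 64 ≡ 64 (mod 149)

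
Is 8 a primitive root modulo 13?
8^{4} ≡ 1 mod 13 and 4 < 12, so ord_13(8) = 4 ≠ 12 and 8 is not a primitive root.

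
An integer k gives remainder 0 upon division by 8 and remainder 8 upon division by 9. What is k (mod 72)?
M = 8 × 9 = 72. M₁ = 9, y₁ ≡ 1 (mod 8). M₂ = 8, y₂ ≡ 8 (mod 9). k = 0×9×1 + 8×8×8 ≡ 8 (mod 72)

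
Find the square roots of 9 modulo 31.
The square roots of 9 mod 31 are 28 and 3. Verify: 28² = 784 ≡ 9 mod 31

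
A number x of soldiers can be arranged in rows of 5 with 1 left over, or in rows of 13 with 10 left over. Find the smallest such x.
M = 5 × 13 = 65. M₁ = 13, y₁ ≡ 2 (mod 5). M₂ = 5, y₂ ≡ 8 (mod 13). x = 1×13×2 + 10×5×8 ≡ 36 (mod 65)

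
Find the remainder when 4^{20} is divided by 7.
By Fermat: 4^{6} ≡ 1 mod 7. 20 = 3×6 + 2. So 4^{20} ≡ 4^{2} ≡ 2 mod 7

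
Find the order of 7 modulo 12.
Powers of 7 mod 12: 7^1≡7, 7^2≡1. So the order of 7 is 2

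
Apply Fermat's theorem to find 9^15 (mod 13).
By Fermat: 9^{12} ≡ 1 (mod 13). So 9^{15} = 9^{12} · 9^{3} ≡ 9^{3} ≡ 1 (mod 13)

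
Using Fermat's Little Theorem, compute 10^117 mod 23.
By Fermat: 10^{22} ≡ 1 (mod 23). 117 = 5×22 + 7. So 10^{117} ≡ 10^{7} ≡ 14 (mod 23)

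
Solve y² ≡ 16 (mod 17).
The square roots of 16 mod 17 are 4 and 13. Verify: 4² = 16 ≡ 16 (mod 17)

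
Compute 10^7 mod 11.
By repeated squaring (mod 11): 10^{1}≡10, 10^{2}≡1, 10^{4}≡1. Then 10^{7} = 10^{4+2+1} ≡ 1 × 1 × 10 ≡ 10 (mod 11)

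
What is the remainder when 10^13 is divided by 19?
By repeated squaring mod 19: 10^{1}≡10, 10^{2}≡5, 10^{4}≡6, 10^{8}≡17. Then 10^{13} = 10^{8+4+1} ≡ 17 × 6 × 10 ≡ 13 mod 19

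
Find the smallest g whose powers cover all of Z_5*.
g = 2. For each prime q|4: 2^{2}≡4, none ≡ 1, so ord_5(2) = 4 and 2 is a primitive root.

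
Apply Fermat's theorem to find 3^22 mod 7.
By Fermat: 3^{6} ≡ 1 mod 7. 22 = 3×6 + 4. So 3^{22} ≡ 3^{4} ≡ 4 mod 7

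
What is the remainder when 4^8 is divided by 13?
By repeated squaring mod 13: 4^{1}≡4, 4^{2}≡3, 4^{4}≡9, 4^{8}≡3. So 4^{8} ≡ 3 mod 13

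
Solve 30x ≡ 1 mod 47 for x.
Since 47 is prime, by Fermat 30^(-1) ≡ 30^{45} ≡ 11 mod 47. Verify: 30 × 11 = 330 ≡ 1 mod 47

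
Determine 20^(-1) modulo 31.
Since 31 is prime, by Fermat 20^(-1) ≡ 20^{29} ≡ 14 (mod 31). Verify: 20 × 14 = 280 ≡ 1 (mod 31)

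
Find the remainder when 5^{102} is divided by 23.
By Fermat: 5^{22} ≡ 1 mod 23. 102 = 4×22 + 14. So 5^{102} ≡ 5^{14} ≡ 13 mod 23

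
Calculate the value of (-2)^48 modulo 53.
By repeated squaring mod 53: (-2)^{1}≡51, (-2)^{2}≡4, (-2)^{4}≡16, (-2)^{8}≡44, (-2)^{16}≡28, (-2)^{32}≡42. Then (-2)^{48} = (-2)^{32+16} ≡ 42 × 28 ≡ 10 mod 53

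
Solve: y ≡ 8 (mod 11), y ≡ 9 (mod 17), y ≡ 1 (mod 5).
M = 11 × 17 × 5 = 935. M₁ = 85, y₁ ≡ 7 (mod 11). M₂ = 55, y₂ ≡ 13 (mod 17). M₃ = 187, y₃ ≡ 3 (mod 5). y = 8×85×7 + 9×55×13 + 1×187×3 ≡ 536 (mod 935)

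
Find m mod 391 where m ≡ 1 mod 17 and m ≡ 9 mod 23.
M = 17 × 23 = 391. M₁ = 23, y₁ ≡ 3 mod 17. M₂ = 17, y₂ ≡ 19 mod 23. m = 1×23×3 + 9×17×19 ≡ 239 mod 391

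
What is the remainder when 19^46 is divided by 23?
Using Fermat: 19^{22} ≡ 1 (mod 23). 46 ≡ 2 (mod 22). So 19^{46} ≡ 19^{2} ≡ 16 (mod 23)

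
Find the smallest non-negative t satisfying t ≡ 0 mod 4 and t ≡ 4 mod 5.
M = 4 × 5 = 20. M₁ = 5, y₁ ≡ 1 mod 4. M₂ = 4, y₂ ≡ 4 mod 5. t = 0×5×1 + 4×4×4 ≡ 4 mod 20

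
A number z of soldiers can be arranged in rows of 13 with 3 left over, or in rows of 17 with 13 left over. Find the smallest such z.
M = 13 × 17 = 221. M₁ = 17, y₁ ≡ 10 (mod 13). M₂ = 13, y₂ ≡ 4 (mod 17). z = 3×17×10 + 13×13×4 ≡ 81 (mod 221)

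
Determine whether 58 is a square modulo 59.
By Euler's criterion: 58^{29} ≡ 58 mod 59. Since this equals -1 (≡ 58), 58 is not a QR.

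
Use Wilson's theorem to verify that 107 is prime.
(106)! mod 107 = 106. Since this equals -1 mod 107, Wilson confirms 107 is prime.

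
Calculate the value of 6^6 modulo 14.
By repeated squaring (mod 14): 6^{1}≡6, 6^{2}≡8, 6^{4}≡8. Then 6^{6} = 6^{4+2} ≡ 8 × 8 ≡ 8 (mod 14)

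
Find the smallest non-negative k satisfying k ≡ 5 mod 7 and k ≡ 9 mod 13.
M = 7 × 13 = 91. M₁ = 13, y₁ ≡ 6 mod 7. M₂ = 7, y₂ ≡ 2 mod 13. k = 5×13×6 + 9×7×2 ≡ 61 mod 91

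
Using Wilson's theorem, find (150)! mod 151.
By Wilson's theorem, (150)! ≡ -1 ≡ 150 mod 151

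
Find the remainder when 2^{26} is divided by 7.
By Fermat: 2^{6} ≡ 1 (mod 7). 26 = 4×6 + 2. So 2^{26} ≡ 2^{2} ≡ 4 (mod 7)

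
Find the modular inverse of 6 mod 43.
Since 43 is prime, by Fermat 6^(-1) ≡ 6^{41} ≡ 36 (mod 43). Verify: 6 × 36 = 216 ≡ 1 (mod 43)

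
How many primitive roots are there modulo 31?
There are φ(31-1) = φ(30) = 8 primitive roots modulo 31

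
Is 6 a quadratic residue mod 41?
By Euler's criterion: 6^{20} ≡ 40 mod 41. Since this equals -1 (≡ 40), 6 is not a QR.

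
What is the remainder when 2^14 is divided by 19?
By repeated squaring mod 19: 2^{1}≡2, 2^{2}≡4, 2^{4}≡16, 2^{8}≡9. Then 2^{14} = 2^{8+4+2} ≡ 9 × 16 × 4 ≡ 6 mod 19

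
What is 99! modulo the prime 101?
(100)! = (99)! × (100) ≡ -1 (mod 101). So (99)! ≡ -1 × (100)^(-1) ≡ (-1)×(-1) = 1 (mod 101)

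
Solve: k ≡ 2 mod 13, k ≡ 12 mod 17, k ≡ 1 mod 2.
M = 13 × 17 × 2 = 442. M₁ = 34, y₁ ≡ 5 mod 13. M₂ = 26, y₂ ≡ 2 mod 17. M₃ = 221, y₃ ≡ 1 mod 2. k = 2×34×5 + 12×26×2 + 1×221×1 ≡ 301 mod 442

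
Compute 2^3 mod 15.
2^{3} = 8 ≡ 8 (mod 15)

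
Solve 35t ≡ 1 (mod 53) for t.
Since 53 is prime, by Fermat 35^(-1) ≡ 35^{51} ≡ 50 (mod 53). Verify: 35 × 50 = 1750 ≡ 1 (mod 53)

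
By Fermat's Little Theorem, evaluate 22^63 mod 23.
By Fermat: 22^{22} ≡ 1 (mod 23). 63 = 2×22 + 19. So 22^{63} ≡ 22^{19} ≡ 22 (mod 23)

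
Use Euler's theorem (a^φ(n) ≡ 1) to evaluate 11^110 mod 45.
By Euler: 11^{24} ≡ 1 (mod 45) since gcd(11, 45) = 1. 110 = 4×24 + 14. So 11^{110} ≡ 11^{14} ≡ 31 (mod 45)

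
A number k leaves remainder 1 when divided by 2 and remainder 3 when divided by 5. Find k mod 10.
M = 2 × 5 = 10. M₁ = 5, y₁ ≡ 1 mod 2. M₂ = 2, y₂ ≡ 3 mod 5. k = 1×5×1 + 3×2×3 ≡ 3 mod 10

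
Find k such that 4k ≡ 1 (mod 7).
Since 7 is prime, by Fermat 4^(-1) ≡ 4^{5} ≡ 2 (mod 7). Verify: 4 × 2 = 8 ≡ 1 (mod 7)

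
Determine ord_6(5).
Powers of 5 mod 6: 5^1≡5, 5^2≡1. Order = 2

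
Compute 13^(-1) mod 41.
Since 41 is prime, by Fermat 13^(-1) ≡ 13^{39} ≡ 19 mod 41. Verify: 13 × 19 = 247 ≡ 1 mod 41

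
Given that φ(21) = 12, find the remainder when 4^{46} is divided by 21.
By Euler: 4^{12} ≡ 1 (mod 21) since gcd(4, 21) = 1. 46 = 3×12 + 10. So 4^{46} ≡ 4^{10} ≡ 4 (mod 21)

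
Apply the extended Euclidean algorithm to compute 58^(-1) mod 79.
Extended GCD: 58(15) + 79(-11) = 1. So 58^(-1) ≡ 15 mod 79. Verify: 58 × 15 = 870 ≡ 1 mod 79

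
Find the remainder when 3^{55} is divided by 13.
By Fermat: 3^{12} ≡ 1 (mod 13). 55 = 4×12 + 7. So 3^{55} ≡ 3^{7} ≡ 3 (mod 13)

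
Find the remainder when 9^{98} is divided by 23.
By Fermat: 9^{22} ≡ 1 mod 23. 98 = 4×22 + 10. So 9^{98} ≡ 9^{10} ≡ 18 mod 23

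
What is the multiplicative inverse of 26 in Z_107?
Since 107 is prime, by Fermat 26^(-1) ≡ 26^{105} ≡ 70 mod 107. Verify: 26 × 70 = 1820 ≡ 1 mod 107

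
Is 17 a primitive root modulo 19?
17^{9} ≡ 1 (mod 19) and 9 < 18, so ord_19(17) = 9 ≠ 18 and 17 is not a primitive root.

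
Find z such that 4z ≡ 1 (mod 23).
Since 23 is prime, by Fermat 4^(-1) ≡ 4^{21} ≡ 6 (mod 23). Verify: 4 × 6 = 24 ≡ 1 (mod 23)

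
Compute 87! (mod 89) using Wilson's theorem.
(88)! = (87)! × (88) ≡ -1 (mod 89). So (87)! ≡ -1 × (88)^(-1) ≡ (-1)×(-1) = 1 (mod 89)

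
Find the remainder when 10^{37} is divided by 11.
By Fermat: 10^{10} ≡ 1 mod 11. 37 = 3×10 + 7. So 10^{37} ≡ 10^{7} ≡ 10 mod 11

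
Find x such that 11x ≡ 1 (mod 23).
Since 23 is prime, by Fermat 11^(-1) ≡ 11^{21} ≡ 21 (mod 23). Verify: 11 × 21 = 231 ≡ 1 (mod 23)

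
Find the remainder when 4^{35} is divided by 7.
By Fermat: 4^{6} ≡ 1 mod 7. 35 = 5×6 + 5. So 4^{35} ≡ 4^{5} ≡ 2 mod 7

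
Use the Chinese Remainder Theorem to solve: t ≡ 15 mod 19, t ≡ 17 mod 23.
M = 19 × 23 = 437. M₁ = 23, y₁ ≡ 5 mod 19. M₂ = 19, y₂ ≡ 17 mod 23. t = 15×23×5 + 17×19×17 ≡ 224 mod 437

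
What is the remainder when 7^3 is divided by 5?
7^{3} = 343 ≡ 3 (mod 5)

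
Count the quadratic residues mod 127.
The squaring map on Z_127* is 2-to-1, so there are (126)/2 = 63 QRs.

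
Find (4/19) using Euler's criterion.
(4/19) = 4^{9} mod 19 = 1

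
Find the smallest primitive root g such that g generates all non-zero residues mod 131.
g = 2. Powers: [2, 4, 8, 16, 32, 64, 128, 125, 119, ...] generates all 130 non-zero residues.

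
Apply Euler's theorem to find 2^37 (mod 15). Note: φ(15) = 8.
By Euler: 2^{8} ≡ 1 (mod 15) since gcd(2, 15) = 1. 37 = 4×8 + 5. So 2^{37} ≡ 2^{5} ≡ 2 (mod 15)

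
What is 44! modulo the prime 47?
(46)! = (44)! × (45) × (46) ≡ -1 mod 47. So (44)! ≡ -1 × [(46)(45)]^(-1) ≡ 23 mod 47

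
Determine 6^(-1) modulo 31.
Since 31 is prime, by Fermat 6^(-1) ≡ 6^{29} ≡ 26 mod 31. Verify: 6 × 26 = 156 ≡ 1 mod 31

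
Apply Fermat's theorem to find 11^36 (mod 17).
By Fermat: 11^{16} ≡ 1 (mod 17). 36 = 2×16 + 4. So 11^{36} ≡ 11^{4} ≡ 4 (mod 17)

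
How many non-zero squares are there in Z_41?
Exactly half the non-zero residues mod a prime are QRs: (41-1)/2 = 20.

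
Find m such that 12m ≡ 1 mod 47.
Since 47 is prime, by Fermat 12^(-1) ≡ 12^{45} ≡ 4 mod 47. Verify: 12 × 4 = 48 ≡ 1 mod 47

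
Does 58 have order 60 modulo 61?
58^{5} ≡ 1 (mod 61) and 5 < 60, so ord_61(58) = 5 ≠ 60 and 58 is not a primitive root.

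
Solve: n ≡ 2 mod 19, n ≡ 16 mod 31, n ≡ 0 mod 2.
M = 19 × 31 × 2 = 1178. M₁ = 62, y₁ ≡ 4 mod 19. M₂ = 38, y₂ ≡ 9 mod 31. M₃ = 589, y₃ ≡ 1 mod 2. n = 2×62×4 + 16×38×9 + 0×589×1 ≡ 78 mod 1178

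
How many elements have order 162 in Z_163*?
Number of primitive roots mod 163 = φ(p-1) = φ(162) = 54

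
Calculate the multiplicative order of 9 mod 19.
Powers of 9 mod 19: 9^1≡9, 9^2≡5, 9^3≡7, 9^4≡6, 9^5≡16, 9^6≡11, 9^7≡4, 9^8≡17, 9^9≡1. So the order of 9 is 9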